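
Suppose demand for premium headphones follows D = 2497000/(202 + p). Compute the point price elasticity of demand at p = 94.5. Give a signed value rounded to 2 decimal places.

dD/dp = −2497000/(202 + p)² = -28.4033. At p = 94.5, D = 8421.59.
Ed = (dD/dp)·(p/D) = (-28.4033) × (94.5/8421.59) = -0.3187…

-0.32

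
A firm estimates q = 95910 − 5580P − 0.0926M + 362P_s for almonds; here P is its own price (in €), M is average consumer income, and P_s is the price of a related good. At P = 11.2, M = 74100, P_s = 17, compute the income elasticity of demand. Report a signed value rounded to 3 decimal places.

At the given values, q = 95910 − 5580(11.2) − 0.0926(74100) + 362(17) = 32706.34.
∂q/∂M = -0.0926.
E = (-0.0926) × (74100/32706.34) = -0.20979…

-0.210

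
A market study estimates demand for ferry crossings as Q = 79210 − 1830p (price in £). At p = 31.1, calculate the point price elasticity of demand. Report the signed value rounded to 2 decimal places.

dQ/dp = −1830. At p = 31.1, Q = 79210 − 1830(31.1) = 22297.
Ed = (dQ/dp)·(p/Q) = −1830 × (31.1/22297) = -2.5524…

-2.55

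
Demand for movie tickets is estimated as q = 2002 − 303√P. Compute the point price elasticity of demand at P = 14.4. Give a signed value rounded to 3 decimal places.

dq/dP = −303/(2√P) = -39.9238. At P = 14.4, q = 852.196.
Ed = (dq/dP)·(P/q) = (-39.9238) × (14.4/852.196) = -0.67461…

-0.675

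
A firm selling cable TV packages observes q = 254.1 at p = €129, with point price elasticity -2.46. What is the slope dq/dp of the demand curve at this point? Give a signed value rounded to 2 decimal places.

Ed = (dq/dp)·(p/q) ⇒ dq/dp = Ed·q/p = (-2.46)·254.1/129 = -4.8456…

-4.85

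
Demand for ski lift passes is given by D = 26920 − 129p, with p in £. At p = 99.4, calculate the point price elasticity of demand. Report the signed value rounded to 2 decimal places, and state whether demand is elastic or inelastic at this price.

dD/dp = −129. At p = 99.4, D = 26920 − 129(99.4) = 14097.4.
Ed = (dD/dp)·(p/D) = −129 × (99.4/14097.4) = -0.9095…
|Ed| = 0.91 < 1, so demand is inelastic.

-0.91; inelastic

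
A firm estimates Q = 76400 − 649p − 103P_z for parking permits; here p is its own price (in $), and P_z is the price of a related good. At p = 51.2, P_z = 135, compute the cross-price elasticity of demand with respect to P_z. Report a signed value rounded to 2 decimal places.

-0.48

At the given values, Q = 76400 − 649(51.2) − 103(135) = 29266.2.
∂Q/∂P_z = -103.
E = (-103) × (135/29266.2) = -0.4751…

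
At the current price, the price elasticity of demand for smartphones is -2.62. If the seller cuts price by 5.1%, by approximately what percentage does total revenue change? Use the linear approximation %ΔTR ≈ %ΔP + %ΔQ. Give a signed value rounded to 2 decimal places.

%ΔQ ≈ Ed × %ΔP = (-2.62) × (-5.1%) = +13.3620%
%ΔTR ≈ %ΔP + %ΔQ = (-5.1%) + (+13.3620%) = +8.2620%

+8.26%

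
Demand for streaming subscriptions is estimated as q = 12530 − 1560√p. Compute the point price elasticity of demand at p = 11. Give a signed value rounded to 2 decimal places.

-0.35

dq/dp = −1560/(2√p) = -235.179. At p = 11, q = 7356.07.
Ed = (dq/dp)·(p/q) = (-235.179) × (11/7356.07) = -0.3516…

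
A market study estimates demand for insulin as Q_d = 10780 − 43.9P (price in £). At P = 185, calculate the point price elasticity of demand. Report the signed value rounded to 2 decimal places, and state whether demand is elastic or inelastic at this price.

dQ_d/dP = −43.9. At P = 185, Q_d = 10780 − 43.9(185) = 2658.5.
Ed = (dQ_d/dP)·(P/Q_d) = −43.9 × (185/2658.5) = -3.0549…
|Ed| = 3.05 > 1, so demand is elastic.

-3.05; elastic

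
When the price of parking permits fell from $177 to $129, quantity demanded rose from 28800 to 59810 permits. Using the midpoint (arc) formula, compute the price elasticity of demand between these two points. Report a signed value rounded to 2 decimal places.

-2.23

%ΔQ = (59810 − 28800) / [(28800 + 59810)/2] = 31010/44305 = 0.699921…
%ΔP = (129 − 177) / [(177 + 129)/2] = -48/153 = -0.313725…
Arc Ed = %ΔQ / %ΔP = (31010/44305) / (-48/153) = -2.2309…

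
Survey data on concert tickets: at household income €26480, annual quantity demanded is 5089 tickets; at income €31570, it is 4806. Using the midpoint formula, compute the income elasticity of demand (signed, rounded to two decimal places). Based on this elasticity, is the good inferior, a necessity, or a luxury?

-0.33; inferior

%ΔQ = (4806 − 5089)/[( 5089 + 4806)/2] = -283/4947.5 = -0.057200…
%ΔIncome = (31570 − 26480)/[( 26480 + 31570)/2] = 5090/29025 = 0.175366…
E_income = (-283/4947.5) / (5090/29025) = -0.3261…
E_income < 0 ⇒ inferior good.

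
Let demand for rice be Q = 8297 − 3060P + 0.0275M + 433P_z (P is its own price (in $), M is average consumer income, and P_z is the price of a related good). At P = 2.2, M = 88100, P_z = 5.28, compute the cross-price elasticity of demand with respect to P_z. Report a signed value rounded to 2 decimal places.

At the given values, Q = 8297 − 3060(2.2) + 0.0275(88100) + 433(5.28) = 6273.99.
∂Q/∂P_z = 433.
E = (433) × (5.28/6273.99) = 0.3643…

0.36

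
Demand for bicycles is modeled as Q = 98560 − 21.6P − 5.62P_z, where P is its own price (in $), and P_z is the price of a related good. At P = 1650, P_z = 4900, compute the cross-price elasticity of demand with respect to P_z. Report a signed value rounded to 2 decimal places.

At the given values, Q = 98560 − 21.6(1650) − 5.62(4900) = 35382.
∂Q/∂P_z = -5.62.
E = (-5.62) × (4900/35382) = -0.7783…

-0.78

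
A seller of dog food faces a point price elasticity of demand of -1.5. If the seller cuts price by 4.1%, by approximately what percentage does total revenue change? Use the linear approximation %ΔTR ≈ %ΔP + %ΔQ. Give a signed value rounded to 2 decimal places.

%ΔQ ≈ Ed × %ΔP = (-1.5) × (-4.1%) = +6.1500%
%ΔTR ≈ %ΔP + %ΔQ = (-4.1%) + (+6.1500%) = +2.0500%

+2.05%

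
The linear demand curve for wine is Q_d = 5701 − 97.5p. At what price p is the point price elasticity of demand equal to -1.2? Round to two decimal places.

31.89

Ed = −97.5p/(5701 − 97.5p). Set this equal to -1.2:
97.5p = 1.2·(5701 − 97.5p) ⇒ 97.5p(1 + 1.2) = 1.2·5701
p = 1.2·5701 / (97.5·2.2) = 31.8937…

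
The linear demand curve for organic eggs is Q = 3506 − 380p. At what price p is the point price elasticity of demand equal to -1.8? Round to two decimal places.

5.93

Ed = −380p/(3506 − 380p). Set this equal to -1.8:
380p = 1.8·(3506 − 380p) ⇒ 380p(1 + 1.8) = 1.8·3506
p = 1.8·3506 / (380·2.8) = 5.9312…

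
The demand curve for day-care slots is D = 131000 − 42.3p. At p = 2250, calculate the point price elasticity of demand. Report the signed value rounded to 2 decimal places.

-2.66

dD/dp = −42.3. At p = 2250, D = 131000 − 42.3(2250) = 35825.
Ed = (dD/dp)·(p/D) = −42.3 × (2250/35825) = -2.6566…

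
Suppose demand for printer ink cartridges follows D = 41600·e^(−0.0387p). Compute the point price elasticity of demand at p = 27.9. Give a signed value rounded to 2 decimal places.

dD/dp = −0.0387·D = -546.869. At p = 27.9, D = 14131.
Ed = (dD/dp)·(p/D) = (-546.869) × (27.9/14131) = -1.0797…

-1.08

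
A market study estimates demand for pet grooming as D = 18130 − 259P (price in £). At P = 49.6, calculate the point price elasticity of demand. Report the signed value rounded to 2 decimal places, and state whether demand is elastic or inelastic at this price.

-2.43; elastic

dD/dP = −259. At P = 49.6, D = 18130 − 259(49.6) = 5283.6.
Ed = (dD/dP)·(P/D) = −259 × (49.6/5283.6) = -2.4313…
|Ed| = 2.43 > 1, so demand is elastic.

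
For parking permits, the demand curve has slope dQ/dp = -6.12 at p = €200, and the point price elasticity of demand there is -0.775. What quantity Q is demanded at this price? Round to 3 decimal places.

Ed = (dQ/dp)·(p/Q) ⇒ Q = (dQ/dp)·p/Ed = (-6.12)·200/(-0.775) = 1579.35483…

1579.355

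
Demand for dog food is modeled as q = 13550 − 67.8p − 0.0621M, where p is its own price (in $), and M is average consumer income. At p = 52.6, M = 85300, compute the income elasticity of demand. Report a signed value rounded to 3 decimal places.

-1.130

At the given values, q = 13550 − 67.8(52.6) − 0.0621(85300) = 4686.59.
∂q/∂M = -0.0621.
E = (-0.0621) × (85300/4686.59) = -1.13027…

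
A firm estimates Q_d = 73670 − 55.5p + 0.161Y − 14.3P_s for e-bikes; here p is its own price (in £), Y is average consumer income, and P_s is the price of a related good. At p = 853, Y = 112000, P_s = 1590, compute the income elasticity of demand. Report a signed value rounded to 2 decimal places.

At the given values, Q_d = 73670 − 55.5(853) + 0.161(112000) − 14.3(1590) = 21623.5.
∂Q_d/∂Y = 0.161.
E = (0.161) × (112000/21623.5) = 0.8339…

0.83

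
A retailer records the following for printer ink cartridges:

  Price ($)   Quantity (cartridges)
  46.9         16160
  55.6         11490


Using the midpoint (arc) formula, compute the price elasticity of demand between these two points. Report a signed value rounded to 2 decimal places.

-1.99

%ΔQ = (11490 − 16160) / [(16160 + 11490)/2] = -4670/13825 = -0.337793…
%ΔP = (55.6 − 46.9) / [(46.9 + 55.6)/2] = 8.7/51.25 = 0.169756…
Arc Ed = %ΔQ / %ΔP = (-4670/13825) / (8.7/51.25) = -1.9898…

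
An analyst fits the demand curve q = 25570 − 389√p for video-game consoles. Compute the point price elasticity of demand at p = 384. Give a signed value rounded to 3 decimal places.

-0.212

dq/dp = −389/(2√p) = -9.92554. At p = 384, q = 17947.2.
Ed = (dq/dp)·(p/q) = (-9.92554) × (384/17947.2) = -0.21236…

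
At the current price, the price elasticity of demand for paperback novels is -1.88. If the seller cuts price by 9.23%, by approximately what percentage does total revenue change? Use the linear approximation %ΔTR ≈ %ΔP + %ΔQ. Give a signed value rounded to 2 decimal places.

%ΔQ ≈ Ed × %ΔP = (-1.88) × (-9.23%) = +17.3524%
%ΔTR ≈ %ΔP + %ΔQ = (-9.23%) + (+17.3524%) = +8.1224%

+8.12%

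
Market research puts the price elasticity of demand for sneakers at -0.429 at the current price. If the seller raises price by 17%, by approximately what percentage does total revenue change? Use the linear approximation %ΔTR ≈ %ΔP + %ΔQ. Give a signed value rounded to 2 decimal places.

+9.71%

%ΔQ ≈ Ed × %ΔP = (-0.429) × (+17%) = -7.2930%
%ΔTR ≈ %ΔP + %ΔQ = (+17%) + (-7.2930%) = +9.7070%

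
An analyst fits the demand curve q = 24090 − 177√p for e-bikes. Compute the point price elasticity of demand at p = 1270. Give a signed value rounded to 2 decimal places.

dq/dp = −177/(2√p) = -2.48337. At p = 1270, q = 17782.2.
Ed = (dq/dp)·(p/q) = (-2.48337) × (1270/17782.2) = -0.1773…

-0.18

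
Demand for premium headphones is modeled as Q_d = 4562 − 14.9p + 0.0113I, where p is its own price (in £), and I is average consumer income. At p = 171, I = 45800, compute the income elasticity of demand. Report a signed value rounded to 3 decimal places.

0.204

At the given values, Q_d = 4562 − 14.9(171) + 0.0113(45800) = 2531.64.
∂Q_d/∂I = 0.0113.
E = (0.0113) × (45800/2531.64) = 0.20442…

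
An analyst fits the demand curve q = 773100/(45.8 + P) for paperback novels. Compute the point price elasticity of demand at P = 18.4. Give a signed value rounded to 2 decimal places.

dq/dP = −773100/(45.8 + P)² = -187.571. At P = 18.4, q = 12042.1.
Ed = (dq/dP)·(P/q) = (-187.571) × (18.4/12042.1) = -0.2866…

-0.29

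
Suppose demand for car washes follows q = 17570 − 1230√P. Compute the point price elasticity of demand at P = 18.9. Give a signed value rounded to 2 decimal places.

dq/dP = −1230/(2√P) = -141.463. At P = 18.9, q = 12222.7.
Ed = (dq/dP)·(P/q) = (-141.463) × (18.9/12222.7) = -0.2187…

-0.22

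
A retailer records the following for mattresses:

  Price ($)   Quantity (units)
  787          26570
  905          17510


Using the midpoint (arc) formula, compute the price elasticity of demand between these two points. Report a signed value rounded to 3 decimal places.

%ΔQ = (17510 − 26570) / [(26570 + 17510)/2] = -9060/22040 = -0.411070…
%ΔP = (905 − 787) / [(787 + 905)/2] = 118/846 = 0.139479…
Arc Ed = %ΔQ / %ΔP = (-9060/22040) / (118/846) = -2.94716…

-2.947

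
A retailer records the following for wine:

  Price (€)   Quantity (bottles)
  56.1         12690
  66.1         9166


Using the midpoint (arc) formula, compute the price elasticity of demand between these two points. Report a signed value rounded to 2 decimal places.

%ΔQ = (9166 − 12690) / [(12690 + 9166)/2] = -3524/10928 = -0.322474…
%ΔP = (66.1 − 56.1) / [(56.1 + 66.1)/2] = 10/61.1 = 0.163666…
Arc Ed = %ΔQ / %ΔP = (-3524/10928) / (10/61.1) = -1.9703…

-1.97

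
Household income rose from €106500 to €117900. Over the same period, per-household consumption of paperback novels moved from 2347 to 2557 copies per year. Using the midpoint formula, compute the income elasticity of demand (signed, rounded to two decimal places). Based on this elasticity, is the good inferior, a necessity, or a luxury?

0.84; necessity

%ΔQ = (2557 − 2347)/[( 2347 + 2557)/2] = 210/2452 = 0.085644…
%ΔIncome = (117900 − 106500)/[( 106500 + 117900)/2] = 11400/112200 = 0.101604…
E_income = (210/2452) / (11400/112200) = 0.8429…
0 < E_income < 1 ⇒ normal good, necessity.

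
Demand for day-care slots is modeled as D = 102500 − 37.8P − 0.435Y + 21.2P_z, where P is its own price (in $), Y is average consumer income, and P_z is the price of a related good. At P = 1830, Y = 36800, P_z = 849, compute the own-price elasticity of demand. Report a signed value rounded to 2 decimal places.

-1.96

At the given values, D = 102500 − 37.8(1830) − 0.435(36800) + 21.2(849) = 35316.8.
∂D/∂P = −37.8.
E = (-37.8) × (1830/35316.8) = -1.9586…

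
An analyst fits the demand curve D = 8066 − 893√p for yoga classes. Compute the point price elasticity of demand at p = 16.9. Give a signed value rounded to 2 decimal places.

-0.42

dD/dp = −893/(2√p) = -108.612. At p = 16.9, D = 4394.91.
Ed = (dD/dp)·(p/D) = (-108.612) × (16.9/4394.91) = -0.4176…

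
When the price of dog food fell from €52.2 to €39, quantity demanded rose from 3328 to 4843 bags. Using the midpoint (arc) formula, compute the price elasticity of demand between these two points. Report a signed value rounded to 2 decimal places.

%ΔQ = (4843 − 3328) / [(3328 + 4843)/2] = 1515/4085.5 = 0.370823…
%ΔP = (39 − 52.2) / [(52.2 + 39)/2] = -13.2/45.6 = -0.289473…
Arc Ed = %ΔQ / %ΔP = (1515/4085.5) / (-13.2/45.6) = -1.2810…

-1.28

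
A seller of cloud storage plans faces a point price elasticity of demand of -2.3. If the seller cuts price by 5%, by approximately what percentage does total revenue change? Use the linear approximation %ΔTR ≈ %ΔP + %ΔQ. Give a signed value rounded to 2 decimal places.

%ΔQ ≈ Ed × %ΔP = (-2.3) × (-5%) = +11.5000%
%ΔTR ≈ %ΔP + %ΔQ = (-5%) + (+11.5000%) = +6.5000%

+6.50%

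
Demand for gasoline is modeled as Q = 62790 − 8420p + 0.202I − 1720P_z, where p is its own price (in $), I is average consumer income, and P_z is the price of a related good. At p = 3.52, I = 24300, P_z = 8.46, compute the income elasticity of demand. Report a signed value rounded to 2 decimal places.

At the given values, Q = 62790 − 8420(3.52) + 0.202(24300) − 1720(8.46) = 23509.
∂Q/∂I = 0.202.
E = (0.202) × (24300/23509) = 0.2087…

0.21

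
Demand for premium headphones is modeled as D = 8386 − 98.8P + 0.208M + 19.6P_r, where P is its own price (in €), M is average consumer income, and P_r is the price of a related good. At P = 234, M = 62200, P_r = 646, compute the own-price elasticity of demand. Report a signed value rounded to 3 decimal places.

At the given values, D = 8386 − 98.8(234) + 0.208(62200) + 19.6(646) = 10866.
∂D/∂P = −98.8.
E = (-98.8) × (234/10866) = -2.12766…

-2.128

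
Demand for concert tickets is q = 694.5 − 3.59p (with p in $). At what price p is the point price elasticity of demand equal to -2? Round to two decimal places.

Ed = −3.59p/(694.5 − 3.59p). Set this equal to -2:
3.59p = 2·(694.5 − 3.59p) ⇒ 3.59p(1 + 2) = 2·694.5
p = 2·694.5 / (3.59·3) = 128.9693…

128.97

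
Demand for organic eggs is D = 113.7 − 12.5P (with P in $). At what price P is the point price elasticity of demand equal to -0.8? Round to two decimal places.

Ed = −12.5P/(113.7 − 12.5P). Set this equal to -0.8:
12.5P = 0.8·(113.7 − 12.5P) ⇒ 12.5P(1 + 0.8) = 0.8·113.7
P = 0.8·113.7 / (12.5·1.8) = 4.0426…

4.04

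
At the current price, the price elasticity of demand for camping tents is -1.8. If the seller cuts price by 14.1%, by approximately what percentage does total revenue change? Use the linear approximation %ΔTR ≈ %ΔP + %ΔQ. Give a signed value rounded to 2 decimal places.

+11.28%

%ΔQ ≈ Ed × %ΔP = (-1.8) × (-14.1%) = +25.3800%
%ΔTR ≈ %ΔP + %ΔQ = (-14.1%) + (+25.3800%) = +11.2800%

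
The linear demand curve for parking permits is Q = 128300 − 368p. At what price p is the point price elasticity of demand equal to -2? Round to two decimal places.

232.43

Ed = −368p/(128300 − 368p). Set this equal to -2:
368p = 2·(128300 − 368p) ⇒ 368p(1 + 2) = 2·128300
p = 2·128300 / (368·3) = 232.4275…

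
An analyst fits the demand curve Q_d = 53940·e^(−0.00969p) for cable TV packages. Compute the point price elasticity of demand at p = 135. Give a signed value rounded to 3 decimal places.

dQ_d/dp = −0.00969·Q_d = -141.29. At p = 135, Q_d = 14581.
Ed = (dQ_d/dp)·(p/Q_d) = (-141.29) × (135/14581) = -1.30815

-1.308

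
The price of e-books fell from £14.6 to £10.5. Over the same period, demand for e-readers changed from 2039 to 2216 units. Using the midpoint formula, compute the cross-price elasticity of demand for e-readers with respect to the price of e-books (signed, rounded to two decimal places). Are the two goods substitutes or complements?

-0.25; complements

%ΔQ_{e-readers} = (2216 − 2039)/avg = 177/2127.5 = 0.083196…
%ΔP_{e-books} = (10.5 − 14.6)/avg = -4.1/12.55 = -0.326693…
E_cross = (177/2127.5) / (-4.1/12.55) = -0.2546…
E_cross < 0 ⇒ the goods are complements.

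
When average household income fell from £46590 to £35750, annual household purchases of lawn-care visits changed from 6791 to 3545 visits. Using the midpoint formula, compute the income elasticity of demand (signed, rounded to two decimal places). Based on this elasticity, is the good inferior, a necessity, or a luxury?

2.39; luxury

%ΔQ = (3545 − 6791)/[( 6791 + 3545)/2] = -3246/5168 = -0.628095…
%ΔIncome = (35750 − 46590)/[( 46590 + 35750)/2] = -10840/41170 = -0.263298…
E_income = (-3246/5168) / (-10840/41170) = 2.3854…
E_income > 1 ⇒ normal good, luxury.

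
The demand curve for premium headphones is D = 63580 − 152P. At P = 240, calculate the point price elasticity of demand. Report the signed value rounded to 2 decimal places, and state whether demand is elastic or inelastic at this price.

dD/dP = −152. At P = 240, D = 63580 − 152(240) = 27100.
Ed = (dD/dP)·(P/D) = −152 × (240/27100) = -1.3461…
|Ed| = 1.35 > 1, so demand is elastic.

-1.35; elastic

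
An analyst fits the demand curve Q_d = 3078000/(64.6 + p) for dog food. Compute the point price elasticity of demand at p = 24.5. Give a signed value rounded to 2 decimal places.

-0.27

dQ_d/dp = −3078000/(64.6 + p)² = -387.716. At p = 24.5, Q_d = 34545.5.
Ed = (dQ_d/dp)·(p/Q_d) = (-387.716) × (24.5/34545.5) = -0.2749…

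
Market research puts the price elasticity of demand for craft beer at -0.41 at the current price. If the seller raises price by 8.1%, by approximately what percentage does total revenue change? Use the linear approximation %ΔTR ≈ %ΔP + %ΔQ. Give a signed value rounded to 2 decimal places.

%ΔQ ≈ Ed × %ΔP = (-0.41) × (+8.1%) = -3.3210%
%ΔTR ≈ %ΔP + %ΔQ = (+8.1%) + (-3.3210%) = +4.7790%

+4.78%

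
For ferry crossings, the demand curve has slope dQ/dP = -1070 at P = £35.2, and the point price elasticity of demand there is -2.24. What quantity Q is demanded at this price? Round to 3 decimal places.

Ed = (dQ/dP)·(P/Q) ⇒ Q = (dQ/dP)·P/Ed = (-1070)·35.2/(-2.24) = 16814.28571…

16814.286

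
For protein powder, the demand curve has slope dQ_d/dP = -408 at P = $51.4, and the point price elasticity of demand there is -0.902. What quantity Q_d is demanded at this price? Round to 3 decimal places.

Ed = (dQ_d/dP)·(P/Q_d) ⇒ Q_d = (dQ_d/dP)·P/Ed = (-408)·51.4/(-0.902) = 23249.66740…

23249.667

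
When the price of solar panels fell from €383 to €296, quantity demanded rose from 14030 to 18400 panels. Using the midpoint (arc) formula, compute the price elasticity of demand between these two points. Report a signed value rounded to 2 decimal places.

%ΔQ = (18400 − 14030) / [(14030 + 18400)/2] = 4370/16215 = 0.269503…
%ΔP = (296 − 383) / [(383 + 296)/2] = -87/339.5 = -0.256259…
Arc Ed = %ΔQ / %ΔP = (4370/16215) / (-87/339.5) = -1.0516…

-1.05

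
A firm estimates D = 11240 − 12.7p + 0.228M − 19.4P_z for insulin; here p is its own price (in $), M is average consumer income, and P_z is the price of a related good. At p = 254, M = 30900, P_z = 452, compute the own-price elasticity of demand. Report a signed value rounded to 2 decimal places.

-0.51

At the given values, D = 11240 − 12.7(254) + 0.228(30900) − 19.4(452) = 6290.6.
∂D/∂p = −12.7.
E = (-12.7) × (254/6290.6) = -0.5127…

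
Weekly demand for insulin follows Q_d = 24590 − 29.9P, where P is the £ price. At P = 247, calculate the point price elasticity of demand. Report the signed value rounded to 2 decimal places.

dQ_d/dP = −29.9. At P = 247, Q_d = 24590 − 29.9(247) = 17204.7.
Ed = (dQ_d/dP)·(P/Q_d) = −29.9 × (247/17204.7) = -0.4292…

-0.43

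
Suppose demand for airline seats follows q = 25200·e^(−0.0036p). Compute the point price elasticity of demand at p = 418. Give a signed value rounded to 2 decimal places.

-1.50

dq/dp = −0.0036·q = -20.1454. At p = 418, q = 5595.95.
Ed = (dq/dp)·(p/q) = (-20.1454) × (418/5595.95) = -1.5048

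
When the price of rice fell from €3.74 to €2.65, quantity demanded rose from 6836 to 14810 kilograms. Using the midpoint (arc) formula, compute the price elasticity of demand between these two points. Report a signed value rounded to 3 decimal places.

-2.160

%ΔQ = (14810 − 6836) / [(6836 + 14810)/2] = 7974/10823 = 0.736764…
%ΔP = (2.65 − 3.74) / [(3.74 + 2.65)/2] = -1.09/3.195 = -0.341158…
Arc Ed = %ΔQ / %ΔP = (7974/10823) / (-1.09/3.195) = -2.15959…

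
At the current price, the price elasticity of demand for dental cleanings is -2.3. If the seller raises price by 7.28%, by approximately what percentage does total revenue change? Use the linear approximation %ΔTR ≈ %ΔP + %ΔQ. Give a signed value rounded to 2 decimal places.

%ΔQ ≈ Ed × %ΔP = (-2.3) × (+7.28%) = -16.7440%
%ΔTR ≈ %ΔP + %ΔQ = (+7.28%) + (-16.7440%) = -9.4640%

-9.46%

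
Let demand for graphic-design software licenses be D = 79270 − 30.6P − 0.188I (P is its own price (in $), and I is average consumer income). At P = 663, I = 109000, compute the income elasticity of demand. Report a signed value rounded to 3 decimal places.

At the given values, D = 79270 − 30.6(663) − 0.188(109000) = 38490.2.
∂D/∂I = -0.188.
E = (-0.188) × (109000/38490.2) = -0.53239…

-0.532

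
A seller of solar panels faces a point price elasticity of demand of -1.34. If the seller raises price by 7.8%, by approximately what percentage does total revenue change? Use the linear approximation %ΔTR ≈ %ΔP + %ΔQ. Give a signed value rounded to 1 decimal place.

-2.7%

%ΔQ ≈ Ed × %ΔP = (-1.34) × (+7.8%) = -10.4520%
%ΔTR ≈ %ΔP + %ΔQ = (+7.8%) + (-10.4520%) = -2.6520%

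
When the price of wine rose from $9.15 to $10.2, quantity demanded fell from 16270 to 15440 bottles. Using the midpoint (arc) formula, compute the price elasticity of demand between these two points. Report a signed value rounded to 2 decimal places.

-0.48

%ΔQ = (15440 − 16270) / [(16270 + 15440)/2] = -830/15855 = -0.052349…
%ΔP = (10.2 − 9.15) / [(9.15 + 10.2)/2] = 1.05/9.675 = 0.108527…
Arc Ed = %ΔQ / %ΔP = (-830/15855) / (1.05/9.675) = -0.4823…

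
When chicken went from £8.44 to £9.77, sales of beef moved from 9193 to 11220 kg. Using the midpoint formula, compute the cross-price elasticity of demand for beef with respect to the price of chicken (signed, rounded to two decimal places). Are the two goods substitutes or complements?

1.36; substitutes

%ΔQ_{beef} = (11220 − 9193)/avg = 2027/10206.5 = 0.198598…
%ΔP_{chicken} = (9.77 − 8.44)/avg = 1.33/9.105 = 0.146073…
E_cross = (2027/10206.5) / (1.33/9.105) = 1.3595…
E_cross > 0 ⇒ the goods are substitutes.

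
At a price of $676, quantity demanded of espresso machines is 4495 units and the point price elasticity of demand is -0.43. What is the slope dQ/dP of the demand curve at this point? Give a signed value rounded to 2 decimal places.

-2.86

Ed = (dQ/dP)·(P/Q) ⇒ dQ/dP = Ed·Q/P = (-0.43)·4495/676 = -2.8592…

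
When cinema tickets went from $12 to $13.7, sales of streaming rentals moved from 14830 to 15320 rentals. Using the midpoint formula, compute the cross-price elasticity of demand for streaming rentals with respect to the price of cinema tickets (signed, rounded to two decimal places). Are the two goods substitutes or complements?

0.25; substitutes

%ΔQ_{streaming rentals} = (15320 − 14830)/avg = 490/15075 = 0.032504…
%ΔP_{cinema tickets} = (13.7 − 12)/avg = 1.7/12.85 = 0.132295…
E_cross = (490/15075) / (1.7/12.85) = 0.2456…
E_cross > 0 ⇒ the goods are substitutes.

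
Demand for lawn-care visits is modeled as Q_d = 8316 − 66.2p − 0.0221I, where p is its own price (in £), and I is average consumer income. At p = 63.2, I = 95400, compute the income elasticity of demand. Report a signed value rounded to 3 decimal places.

-1.042

At the given values, Q_d = 8316 − 66.2(63.2) − 0.0221(95400) = 2023.82.
∂Q_d/∂I = -0.0221.
E = (-0.0221) × (95400/2023.82) = -1.04176…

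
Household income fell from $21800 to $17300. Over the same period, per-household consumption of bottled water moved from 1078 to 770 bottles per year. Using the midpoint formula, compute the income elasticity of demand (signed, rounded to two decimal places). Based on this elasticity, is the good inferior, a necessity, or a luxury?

%ΔQ = (770 − 1078)/[( 1078 + 770)/2] = -308/924 = -0.333333…
%ΔIncome = (17300 − 21800)/[( 21800 + 17300)/2] = -4500/19550 = -0.230179…
E_income = (-308/924) / (-4500/19550) = 1.4481…
E_income > 1 ⇒ normal good, luxury.

1.45; luxury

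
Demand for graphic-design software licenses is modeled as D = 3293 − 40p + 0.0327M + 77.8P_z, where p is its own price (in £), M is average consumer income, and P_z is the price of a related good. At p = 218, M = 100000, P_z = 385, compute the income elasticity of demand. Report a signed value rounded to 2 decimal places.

At the given values, D = 3293 − 40(218) + 0.0327(100000) + 77.8(385) = 27796.
∂D/∂M = 0.0327.
E = (0.0327) × (100000/27796) = 0.1176…

0.12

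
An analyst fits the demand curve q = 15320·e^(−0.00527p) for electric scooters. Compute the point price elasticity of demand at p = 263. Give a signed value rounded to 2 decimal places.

dq/dp = −0.00527·q = -20.1898. At p = 263, q = 3831.09.
Ed = (dq/dp)·(p/q) = (-20.1898) × (263/3831.09) = -1.3860…

-1.39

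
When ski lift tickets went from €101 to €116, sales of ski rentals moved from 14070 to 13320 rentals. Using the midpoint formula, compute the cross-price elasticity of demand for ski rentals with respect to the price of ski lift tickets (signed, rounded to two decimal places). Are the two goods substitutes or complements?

-0.40; complements

%ΔQ_{ski rentals} = (13320 − 14070)/avg = -750/13695 = -0.054764…
%ΔP_{ski lift tickets} = (116 − 101)/avg = 15/108.5 = 0.138248…
E_cross = (-750/13695) / (15/108.5) = -0.3961…
E_cross < 0 ⇒ the goods are complements.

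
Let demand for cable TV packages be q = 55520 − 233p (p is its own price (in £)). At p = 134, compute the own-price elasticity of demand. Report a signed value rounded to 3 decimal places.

-1.285

At the given values, q = 55520 − 233(134) = 24298.
∂q/∂p = −233.
E = (-233) × (134/24298) = -1.28496…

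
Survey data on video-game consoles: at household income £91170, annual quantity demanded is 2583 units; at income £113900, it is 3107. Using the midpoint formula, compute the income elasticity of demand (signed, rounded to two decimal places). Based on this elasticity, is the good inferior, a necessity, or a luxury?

0.83; necessity

%ΔQ = (3107 − 2583)/[( 2583 + 3107)/2] = 524/2845 = 0.184182…
%ΔIncome = (113900 − 91170)/[( 91170 + 113900)/2] = 22730/102535 = 0.221680…
E_income = (524/2845) / (22730/102535) = 0.8308…
0 < E_income < 1 ⇒ normal good, necessity.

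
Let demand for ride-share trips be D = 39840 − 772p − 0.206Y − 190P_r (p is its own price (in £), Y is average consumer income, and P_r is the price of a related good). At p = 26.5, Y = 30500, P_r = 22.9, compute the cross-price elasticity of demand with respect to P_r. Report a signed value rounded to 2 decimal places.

-0.50

At the given values, D = 39840 − 772(26.5) − 0.206(30500) − 190(22.9) = 8748.
∂D/∂P_r = -190.
E = (-190) × (22.9/8748) = -0.4973…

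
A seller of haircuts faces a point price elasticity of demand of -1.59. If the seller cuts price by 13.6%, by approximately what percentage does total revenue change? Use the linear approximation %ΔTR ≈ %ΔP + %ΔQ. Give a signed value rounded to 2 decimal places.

%ΔQ ≈ Ed × %ΔP = (-1.59) × (-13.6%) = +21.6240%
%ΔTR ≈ %ΔP + %ΔQ = (-13.6%) + (+21.6240%) = +8.0240%

+8.02%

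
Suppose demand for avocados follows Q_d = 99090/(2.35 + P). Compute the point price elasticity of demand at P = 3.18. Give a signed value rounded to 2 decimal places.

-0.58

dQ_d/dP = −99090/(2.35 + P)² = -3240.26. At P = 3.18, Q_d = 17918.6.
Ed = (dQ_d/dP)·(P/Q_d) = (-3240.26) × (3.18/17918.6) = -0.5750…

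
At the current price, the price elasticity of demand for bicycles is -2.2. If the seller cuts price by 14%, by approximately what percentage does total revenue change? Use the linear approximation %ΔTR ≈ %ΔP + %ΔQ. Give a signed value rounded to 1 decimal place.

%ΔQ ≈ Ed × %ΔP = (-2.2) × (-14%) = +30.8000%
%ΔTR ≈ %ΔP + %ΔQ = (-14%) + (+30.8000%) = +16.8000%

+16.8%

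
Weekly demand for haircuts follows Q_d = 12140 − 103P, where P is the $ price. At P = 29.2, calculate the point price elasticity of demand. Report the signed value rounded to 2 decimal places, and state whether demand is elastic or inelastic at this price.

-0.33; inelastic

dQ_d/dP = −103. At P = 29.2, Q_d = 12140 − 103(29.2) = 9132.4.
Ed = (dQ_d/dP)·(P/Q_d) = −103 × (29.2/9132.4) = -0.3293…
|Ed| = 0.33 < 1, so demand is inelastic.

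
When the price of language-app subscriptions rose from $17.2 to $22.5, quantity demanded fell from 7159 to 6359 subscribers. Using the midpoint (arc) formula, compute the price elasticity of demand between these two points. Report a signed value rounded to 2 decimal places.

-0.44

%ΔQ = (6359 − 7159) / [(7159 + 6359)/2] = -800/6759 = -0.118360…
%ΔP = (22.5 − 17.2) / [(17.2 + 22.5)/2] = 5.3/19.85 = 0.267002…
Arc Ed = %ΔQ / %ΔP = (-800/6759) / (5.3/19.85) = -0.4432…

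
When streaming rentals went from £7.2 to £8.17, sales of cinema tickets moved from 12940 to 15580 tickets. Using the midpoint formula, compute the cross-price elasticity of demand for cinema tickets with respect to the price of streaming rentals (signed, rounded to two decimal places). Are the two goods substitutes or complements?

%ΔQ_{cinema tickets} = (15580 − 12940)/avg = 2640/14260 = 0.185133…
%ΔP_{streaming rentals} = (8.17 − 7.2)/avg = 0.97/7.685 = 0.126219…
E_cross = (2640/14260) / (0.97/7.685) = 1.4667…
E_cross > 0 ⇒ the goods are substitutes.

1.47; substitutes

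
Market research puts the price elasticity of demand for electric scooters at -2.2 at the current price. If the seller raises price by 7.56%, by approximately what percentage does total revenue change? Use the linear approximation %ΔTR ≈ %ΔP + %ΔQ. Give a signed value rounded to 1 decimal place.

%ΔQ ≈ Ed × %ΔP = (-2.2) × (+7.56%) = -16.6320%
%ΔTR ≈ %ΔP + %ΔQ = (+7.56%) + (-16.6320%) = -9.0720%

-9.1%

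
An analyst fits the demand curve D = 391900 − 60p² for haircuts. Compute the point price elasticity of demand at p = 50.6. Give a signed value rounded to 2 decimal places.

dD/dp = −2·60·p = -6072. At p = 50.6, D = 238278.4.
Ed = (dD/dp)·(p/D) = (-6072) × (50.6/238278.4) = -1.2894…

-1.29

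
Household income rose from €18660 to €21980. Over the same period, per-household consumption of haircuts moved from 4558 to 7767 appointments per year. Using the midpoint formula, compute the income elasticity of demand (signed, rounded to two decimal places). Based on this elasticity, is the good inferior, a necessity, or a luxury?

%ΔQ = (7767 − 4558)/[( 4558 + 7767)/2] = 3209/6162.5 = 0.520730…
%ΔIncome = (21980 − 18660)/[( 18660 + 21980)/2] = 3320/20320 = 0.163385…
E_income = (3209/6162.5) / (3320/20320) = 3.1871…
E_income > 1 ⇒ normal good, luxury.

3.19; luxury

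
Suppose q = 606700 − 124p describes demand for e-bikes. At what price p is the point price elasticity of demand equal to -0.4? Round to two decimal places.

1397.93

Ed = −124p/(606700 − 124p). Set this equal to -0.4:
124p = 0.4·(606700 − 124p) ⇒ 124p(1 + 0.4) = 0.4·606700
p = 0.4·606700 / (124·1.4) = 1397.9262…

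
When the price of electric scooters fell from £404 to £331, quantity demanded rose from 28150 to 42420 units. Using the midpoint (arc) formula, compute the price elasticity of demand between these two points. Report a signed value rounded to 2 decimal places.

%ΔQ = (42420 − 28150) / [(28150 + 42420)/2] = 14270/35285 = 0.404421…
%ΔP = (331 − 404) / [(404 + 331)/2] = -73/367.5 = -0.198639…
Arc Ed = %ΔQ / %ΔP = (14270/35285) / (-73/367.5) = -2.0359…

-2.04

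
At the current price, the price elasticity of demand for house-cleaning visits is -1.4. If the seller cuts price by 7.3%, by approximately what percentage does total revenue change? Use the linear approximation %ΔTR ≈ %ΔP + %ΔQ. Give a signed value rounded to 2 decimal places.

+2.92%

%ΔQ ≈ Ed × %ΔP = (-1.4) × (-7.3%) = +10.2200%
%ΔTR ≈ %ΔP + %ΔQ = (-7.3%) + (+10.2200%) = +2.9200%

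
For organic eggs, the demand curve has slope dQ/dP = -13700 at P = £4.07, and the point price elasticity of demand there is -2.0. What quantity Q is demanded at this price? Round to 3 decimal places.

27879.500

Ed = (dQ/dP)·(P/Q) ⇒ Q = (dQ/dP)·P/Ed = (-13700)·4.07/(-2.0) = 27879.5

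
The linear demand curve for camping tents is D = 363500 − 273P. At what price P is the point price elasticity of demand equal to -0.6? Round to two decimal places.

Ed = −273P/(363500 − 273P). Set this equal to -0.6:
273P = 0.6·(363500 − 273P) ⇒ 273P(1 + 0.6) = 0.6·363500
P = 0.6·363500 / (273·1.6) = 499.3131…

499.31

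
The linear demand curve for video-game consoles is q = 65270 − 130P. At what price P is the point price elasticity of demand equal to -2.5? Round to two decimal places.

Ed = −130P/(65270 − 130P). Set this equal to -2.5:
130P = 2.5·(65270 − 130P) ⇒ 130P(1 + 2.5) = 2.5·65270
P = 2.5·65270 / (130·3.5) = 358.6263…

358.63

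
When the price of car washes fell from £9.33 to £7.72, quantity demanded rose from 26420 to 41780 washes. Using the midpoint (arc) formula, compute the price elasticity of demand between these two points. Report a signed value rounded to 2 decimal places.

%ΔQ = (41780 − 26420) / [(26420 + 41780)/2] = 15360/34100 = 0.450439…
%ΔP = (7.72 − 9.33) / [(9.33 + 7.72)/2] = -1.61/8.525 = -0.188856…
Arc Ed = %ΔQ / %ΔP = (15360/34100) / (-1.61/8.525) = -2.3850…

-2.39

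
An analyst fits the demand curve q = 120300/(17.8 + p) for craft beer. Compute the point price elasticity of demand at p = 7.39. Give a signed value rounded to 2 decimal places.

-0.29

dq/dp = −120300/(17.8 + p)² = -189.587. At p = 7.39, q = 4775.7.
Ed = (dq/dp)·(p/q) = (-189.587) × (7.39/4775.7) = -0.2933…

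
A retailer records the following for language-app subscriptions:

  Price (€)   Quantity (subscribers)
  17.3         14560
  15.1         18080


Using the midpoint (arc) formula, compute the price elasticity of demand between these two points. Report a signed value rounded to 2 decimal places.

%ΔQ = (18080 − 14560) / [(14560 + 18080)/2] = 3520/16320 = 0.215686…
%ΔP = (15.1 − 17.3) / [(17.3 + 15.1)/2] = -2.2/16.2 = -0.135802…
Arc Ed = %ΔQ / %ΔP = (3520/16320) / (-2.2/16.2) = -1.5882…

-1.59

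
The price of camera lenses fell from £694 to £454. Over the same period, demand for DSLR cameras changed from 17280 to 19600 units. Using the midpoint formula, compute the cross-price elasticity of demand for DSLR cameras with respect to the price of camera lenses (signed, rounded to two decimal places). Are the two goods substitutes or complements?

%ΔQ_{DSLR cameras} = (19600 − 17280)/avg = 2320/18440 = 0.125813…
%ΔP_{camera lenses} = (454 − 694)/avg = -240/574 = -0.418118…
E_cross = (2320/18440) / (-240/574) = -0.3009…
E_cross < 0 ⇒ the goods are complements.

-0.30; complements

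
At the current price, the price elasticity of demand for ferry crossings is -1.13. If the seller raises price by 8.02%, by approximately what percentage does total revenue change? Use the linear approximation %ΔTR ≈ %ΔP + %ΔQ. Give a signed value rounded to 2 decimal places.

%ΔQ ≈ Ed × %ΔP = (-1.13) × (+8.02%) = -9.0626%
%ΔTR ≈ %ΔP + %ΔQ = (+8.02%) + (-9.0626%) = -1.0426%

-1.04%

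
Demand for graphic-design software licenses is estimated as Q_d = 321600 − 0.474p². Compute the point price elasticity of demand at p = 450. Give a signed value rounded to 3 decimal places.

-0.851

dQ_d/dp = −2·0.474·p = -426.6. At p = 450, Q_d = 225615.
Ed = (dQ_d/dp)·(p/Q_d) = (-426.6) × (450/225615) = -0.85087…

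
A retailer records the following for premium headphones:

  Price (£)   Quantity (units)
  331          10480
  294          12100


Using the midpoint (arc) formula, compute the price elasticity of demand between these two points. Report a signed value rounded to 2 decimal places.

-1.21

%ΔQ = (12100 − 10480) / [(10480 + 12100)/2] = 1620/11290 = 0.143489…
%ΔP = (294 − 331) / [(331 + 294)/2] = -37/312.5 = -0.1184
Arc Ed = %ΔQ / %ΔP = (1620/11290) / (-37/312.5) = -1.2119…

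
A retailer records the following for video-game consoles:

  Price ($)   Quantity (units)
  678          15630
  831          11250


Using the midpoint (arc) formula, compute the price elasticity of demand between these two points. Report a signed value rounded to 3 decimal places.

-1.607

%ΔQ = (11250 − 15630) / [(15630 + 11250)/2] = -4380/13440 = -0.325892…
%ΔP = (831 − 678) / [(678 + 831)/2] = 153/754.5 = 0.202783…
Arc Ed = %ΔQ / %ΔP = (-4380/13440) / (153/754.5) = -1.60709…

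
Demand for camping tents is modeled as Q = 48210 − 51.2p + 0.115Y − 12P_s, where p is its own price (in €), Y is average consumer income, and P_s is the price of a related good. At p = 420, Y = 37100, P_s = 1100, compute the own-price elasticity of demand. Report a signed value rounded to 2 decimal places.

At the given values, Q = 48210 − 51.2(420) + 0.115(37100) − 12(1100) = 17772.5.
∂Q/∂p = −51.2.
E = (-51.2) × (420/17772.5) = -1.2099…

-1.21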